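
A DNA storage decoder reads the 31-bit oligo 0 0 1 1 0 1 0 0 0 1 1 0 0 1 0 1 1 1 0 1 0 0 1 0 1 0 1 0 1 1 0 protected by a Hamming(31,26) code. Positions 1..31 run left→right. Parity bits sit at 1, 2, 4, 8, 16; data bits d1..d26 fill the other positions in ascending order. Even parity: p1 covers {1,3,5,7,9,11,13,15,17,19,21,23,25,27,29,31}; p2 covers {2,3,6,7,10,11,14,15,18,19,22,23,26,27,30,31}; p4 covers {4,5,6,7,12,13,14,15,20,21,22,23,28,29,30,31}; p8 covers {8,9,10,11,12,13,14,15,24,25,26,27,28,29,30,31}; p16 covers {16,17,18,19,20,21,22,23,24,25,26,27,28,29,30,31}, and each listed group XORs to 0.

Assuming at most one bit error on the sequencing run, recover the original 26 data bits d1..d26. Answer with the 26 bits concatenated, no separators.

s1 (pos 1,3,5,7,9,11,13,15,17,19,21,23,25,27,29,31): 0⊕1⊕0⊕0⊕0⊕1⊕0⊕0⊕1⊕0⊕0⊕1⊕1⊕1⊕1⊕0 = 1
s2 (pos 2,3,6,7,10,11,14,15,18,19,22,23,26,27,30,31): 0⊕1⊕1⊕0⊕1⊕1⊕1⊕0⊕1⊕0⊕0⊕1⊕0⊕1⊕1⊕0 = 1
s4 (pos 4,5,6,7,12,13,14,15,20,21,22,23,28,29,30,31): 1⊕0⊕1⊕0⊕0⊕0⊕1⊕0⊕1⊕0⊕0⊕1⊕0⊕1⊕1⊕0 = 1
s8 (pos 8,9,10,11,12,13,14,15,24,25,26,27,28,29,30,31): 0⊕0⊕1⊕1⊕0⊕0⊕1⊕0⊕0⊕1⊕0⊕1⊕0⊕1⊕1⊕0 = 1
s16 (pos 16,17,18,19,20,21,22,23,24,25,26,27,28,29,30,31): 1⊕1⊕1⊕0⊕1⊕0⊕0⊕1⊕0⊕1⊕0⊕1⊕0⊕1⊕1⊕0 = 1
Syndrome s16…s1 = 11111 → error at position 31.
Flip position 31: 0011010001100101110100101010110 → 0011010001100101110100101010111
Read data bits from positions 3,5,6,7,9,10,11,12,13,14,15,17,18,19,20,21,22,23,24,25,26,27,28,29,30,31: 10100110010110100101010111

10100110010110100101010111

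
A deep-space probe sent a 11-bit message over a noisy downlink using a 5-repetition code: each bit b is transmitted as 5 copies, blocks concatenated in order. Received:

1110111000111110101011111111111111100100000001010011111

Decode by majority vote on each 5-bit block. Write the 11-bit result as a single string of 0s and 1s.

Block 1 (11101): 4 ones → 1
Block 2 (11000): 2 ones → 0
Block 3 (11111): 5 ones → 1
Block 4 (01010): 2 ones → 0
Block 5 (11111): 5 ones → 1
Block 6 (11111): 5 ones → 1
Block 7 (11111): 5 ones → 1
Block 8 (00100): 1 one → 0
Block 9 (00000): 0 ones → 0
Block 10 (10100): 2 ones → 0
Block 11 (11111): 5 ones → 1

10101110001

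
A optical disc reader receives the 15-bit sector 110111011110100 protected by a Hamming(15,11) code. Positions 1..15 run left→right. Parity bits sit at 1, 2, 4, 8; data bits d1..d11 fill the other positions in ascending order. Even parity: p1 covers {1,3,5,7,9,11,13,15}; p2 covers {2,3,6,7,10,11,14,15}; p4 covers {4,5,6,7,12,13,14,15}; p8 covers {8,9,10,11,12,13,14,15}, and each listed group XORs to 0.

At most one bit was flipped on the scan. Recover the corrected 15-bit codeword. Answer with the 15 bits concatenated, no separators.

110111010110100

s1 (pos 1,3,5,7,9,11,13,15): 1⊕0⊕1⊕0⊕1⊕1⊕1⊕0 = 1
s2 (pos 2,3,6,7,10,11,14,15): 1⊕0⊕1⊕0⊕1⊕1⊕0⊕0 = 0
s4 (pos 4,5,6,7,12,13,14,15): 1⊕1⊕1⊕0⊕0⊕1⊕0⊕0 = 0
s8 (pos 8,9,10,11,12,13,14,15): 1⊕1⊕1⊕1⊕0⊕1⊕0⊕0 = 1
Syndrome s8…s1 = 1001 → error at position 9.
Flip position 9: 110111011110100 → 110111010110100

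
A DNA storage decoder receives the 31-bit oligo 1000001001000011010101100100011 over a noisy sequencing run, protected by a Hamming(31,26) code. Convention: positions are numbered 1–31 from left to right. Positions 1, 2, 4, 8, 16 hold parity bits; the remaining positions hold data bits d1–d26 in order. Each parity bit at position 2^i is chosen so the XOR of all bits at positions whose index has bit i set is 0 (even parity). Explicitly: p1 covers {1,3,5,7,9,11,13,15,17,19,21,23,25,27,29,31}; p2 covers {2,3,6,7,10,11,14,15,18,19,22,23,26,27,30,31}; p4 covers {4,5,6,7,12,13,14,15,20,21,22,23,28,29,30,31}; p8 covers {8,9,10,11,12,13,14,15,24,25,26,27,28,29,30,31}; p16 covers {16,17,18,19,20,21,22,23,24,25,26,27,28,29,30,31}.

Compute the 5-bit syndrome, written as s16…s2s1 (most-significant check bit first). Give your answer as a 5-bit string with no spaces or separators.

s1 (pos 1,3,5,7,9,11,13,15,17,19,21,23,25,27,29,31): 1⊕0⊕0⊕1⊕0⊕0⊕0⊕1⊕0⊕0⊕0⊕1⊕0⊕0⊕0⊕1 = 1
s2 (pos 2,3,6,7,10,11,14,15,18,19,22,23,26,27,30,31): 0⊕0⊕0⊕1⊕1⊕0⊕0⊕1⊕1⊕0⊕1⊕1⊕1⊕0⊕1⊕1 = 1
s4 (pos 4,5,6,7,12,13,14,15,20,21,22,23,28,29,30,31): 0⊕0⊕0⊕1⊕0⊕0⊕0⊕1⊕1⊕0⊕1⊕1⊕0⊕0⊕1⊕1 = 1
s8 (pos 8,9,10,11,12,13,14,15,24,25,26,27,28,29,30,31): 0⊕0⊕1⊕0⊕0⊕0⊕0⊕1⊕0⊕0⊕1⊕0⊕0⊕0⊕1⊕1 = 1
s16 (pos 16,17,18,19,20,21,22,23,24,25,26,27,28,29,30,31): 1⊕0⊕1⊕0⊕1⊕0⊕1⊕1⊕0⊕0⊕1⊕0⊕0⊕0⊕1⊕1 = 0
Syndrome s16…s1 = 01111 → error at position 15.

01111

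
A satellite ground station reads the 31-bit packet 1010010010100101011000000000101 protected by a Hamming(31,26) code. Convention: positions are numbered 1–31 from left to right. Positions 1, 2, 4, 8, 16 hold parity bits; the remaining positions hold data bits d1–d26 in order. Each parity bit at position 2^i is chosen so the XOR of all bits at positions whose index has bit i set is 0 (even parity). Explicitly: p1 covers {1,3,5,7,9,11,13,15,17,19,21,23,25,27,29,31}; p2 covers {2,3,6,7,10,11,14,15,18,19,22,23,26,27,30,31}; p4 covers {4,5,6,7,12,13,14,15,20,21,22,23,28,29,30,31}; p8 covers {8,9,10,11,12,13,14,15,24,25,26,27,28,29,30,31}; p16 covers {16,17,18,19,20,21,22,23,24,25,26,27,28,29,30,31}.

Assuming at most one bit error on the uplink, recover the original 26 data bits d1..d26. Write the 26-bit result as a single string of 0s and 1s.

10101010010011000000010101

s1 (pos 1,3,5,7,9,11,13,15,17,19,21,23,25,27,29,31): 1⊕1⊕0⊕0⊕1⊕1⊕0⊕0⊕0⊕1⊕0⊕0⊕0⊕0⊕1⊕1 = 1
s2 (pos 2,3,6,7,10,11,14,15,18,19,22,23,26,27,30,31): 0⊕1⊕1⊕0⊕0⊕1⊕1⊕0⊕1⊕1⊕0⊕0⊕0⊕0⊕0⊕1 = 1
s4 (pos 4,5,6,7,12,13,14,15,20,21,22,23,28,29,30,31): 0⊕0⊕1⊕0⊕0⊕0⊕1⊕0⊕0⊕0⊕0⊕0⊕0⊕1⊕0⊕1 = 0
s8 (pos 8,9,10,11,12,13,14,15,24,25,26,27,28,29,30,31): 0⊕1⊕0⊕1⊕0⊕0⊕1⊕0⊕0⊕0⊕0⊕0⊕0⊕1⊕0⊕1 = 1
s16 (pos 16,17,18,19,20,21,22,23,24,25,26,27,28,29,30,31): 1⊕0⊕1⊕1⊕0⊕0⊕0⊕0⊕0⊕0⊕0⊕0⊕0⊕1⊕0⊕1 = 1
Syndrome s16…s1 = 11011 → error at position 27.
Flip position 27: 1010010010100101011000000000101 → 1010010010100101011000000010101
Read data bits from positions 3,5,6,7,9,10,11,12,13,14,15,17,18,19,20,21,22,23,24,25,26,27,28,29,30,31: 10101010010011000000010101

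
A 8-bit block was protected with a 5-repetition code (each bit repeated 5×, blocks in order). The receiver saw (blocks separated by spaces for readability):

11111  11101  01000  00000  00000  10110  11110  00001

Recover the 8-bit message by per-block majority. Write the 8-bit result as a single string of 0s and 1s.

11000110

Block 1 (11111): 5 ones → 1
Block 2 (11101): 4 ones → 1
Block 3 (01000): 1 one → 0
Block 4 (00000): 0 ones → 0
Block 5 (00000): 0 ones → 0
Block 6 (10110): 3 ones → 1
Block 7 (11110): 4 ones → 1
Block 8 (00001): 1 one → 0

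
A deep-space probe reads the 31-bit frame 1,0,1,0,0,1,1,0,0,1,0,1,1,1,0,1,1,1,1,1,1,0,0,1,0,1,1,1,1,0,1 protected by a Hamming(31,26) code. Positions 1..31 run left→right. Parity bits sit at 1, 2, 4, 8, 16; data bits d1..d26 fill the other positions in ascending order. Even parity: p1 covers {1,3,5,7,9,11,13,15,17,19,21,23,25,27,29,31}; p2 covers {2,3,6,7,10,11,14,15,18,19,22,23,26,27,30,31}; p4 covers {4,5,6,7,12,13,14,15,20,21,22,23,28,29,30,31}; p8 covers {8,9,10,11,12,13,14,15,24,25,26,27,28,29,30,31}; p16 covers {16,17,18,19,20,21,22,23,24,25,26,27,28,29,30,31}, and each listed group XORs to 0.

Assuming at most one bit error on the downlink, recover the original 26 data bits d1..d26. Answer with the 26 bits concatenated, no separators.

s1 (pos 1,3,5,7,9,11,13,15,17,19,21,23,25,27,29,31): 1⊕1⊕0⊕1⊕0⊕0⊕1⊕0⊕1⊕1⊕1⊕0⊕0⊕1⊕1⊕1 = 0
s2 (pos 2,3,6,7,10,11,14,15,18,19,22,23,26,27,30,31): 0⊕1⊕1⊕1⊕1⊕0⊕1⊕0⊕1⊕1⊕0⊕0⊕1⊕1⊕0⊕1 = 0
s4 (pos 4,5,6,7,12,13,14,15,20,21,22,23,28,29,30,31): 0⊕0⊕1⊕1⊕1⊕1⊕1⊕0⊕1⊕1⊕0⊕0⊕1⊕1⊕0⊕1 = 0
s8 (pos 8,9,10,11,12,13,14,15,24,25,26,27,28,29,30,31): 0⊕0⊕1⊕0⊕1⊕1⊕1⊕0⊕1⊕0⊕1⊕1⊕1⊕1⊕0⊕1 = 0
s16 (pos 16,17,18,19,20,21,22,23,24,25,26,27,28,29,30,31): 1⊕1⊕1⊕1⊕1⊕1⊕0⊕0⊕1⊕0⊕1⊕1⊕1⊕1⊕0⊕1 = 0
Syndrome s16…s1 = 00000 → no error.
Read data bits from positions 3,5,6,7,9,10,11,12,13,14,15,17,18,19,20,21,22,23,24,25,26,27,28,29,30,31: 10110101110111110010111101

10110101110111110010111101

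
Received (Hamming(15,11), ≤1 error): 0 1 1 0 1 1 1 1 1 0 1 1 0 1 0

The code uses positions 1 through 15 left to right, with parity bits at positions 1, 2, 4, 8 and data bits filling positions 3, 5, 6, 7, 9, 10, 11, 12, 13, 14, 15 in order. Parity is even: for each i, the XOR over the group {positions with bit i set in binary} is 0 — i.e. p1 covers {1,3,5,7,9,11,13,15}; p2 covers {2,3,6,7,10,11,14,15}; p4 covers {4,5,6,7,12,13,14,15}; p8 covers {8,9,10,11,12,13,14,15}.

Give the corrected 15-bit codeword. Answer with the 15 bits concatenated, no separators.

011011111011110

s1 (pos 1,3,5,7,9,11,13,15): 0⊕1⊕1⊕1⊕1⊕1⊕0⊕0 = 1
s2 (pos 2,3,6,7,10,11,14,15): 1⊕1⊕1⊕1⊕0⊕1⊕1⊕0 = 0
s4 (pos 4,5,6,7,12,13,14,15): 0⊕1⊕1⊕1⊕1⊕0⊕1⊕0 = 1
s8 (pos 8,9,10,11,12,13,14,15): 1⊕1⊕0⊕1⊕1⊕0⊕1⊕0 = 1
Syndrome s8…s1 = 1101 → error at position 13.
Flip position 13: 011011111011010 → 011011111011110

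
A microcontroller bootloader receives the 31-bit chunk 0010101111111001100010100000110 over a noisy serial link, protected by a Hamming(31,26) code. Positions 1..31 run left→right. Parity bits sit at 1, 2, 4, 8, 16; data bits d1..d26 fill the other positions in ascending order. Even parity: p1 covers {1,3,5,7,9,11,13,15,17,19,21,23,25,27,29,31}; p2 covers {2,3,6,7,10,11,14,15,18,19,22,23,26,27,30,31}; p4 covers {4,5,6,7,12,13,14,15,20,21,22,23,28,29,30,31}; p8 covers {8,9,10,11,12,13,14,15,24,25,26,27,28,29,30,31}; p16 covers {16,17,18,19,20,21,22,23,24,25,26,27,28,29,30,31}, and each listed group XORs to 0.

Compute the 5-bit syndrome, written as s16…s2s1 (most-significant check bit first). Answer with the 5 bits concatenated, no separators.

00000

s1 (pos 1,3,5,7,9,11,13,15,17,19,21,23,25,27,29,31): 0⊕1⊕1⊕1⊕1⊕1⊕1⊕0⊕1⊕0⊕1⊕1⊕0⊕0⊕1⊕0 = 0
s2 (pos 2,3,6,7,10,11,14,15,18,19,22,23,26,27,30,31): 0⊕1⊕0⊕1⊕1⊕1⊕0⊕0⊕0⊕0⊕0⊕1⊕0⊕0⊕1⊕0 = 0
s4 (pos 4,5,6,7,12,13,14,15,20,21,22,23,28,29,30,31): 0⊕1⊕0⊕1⊕1⊕1⊕0⊕0⊕0⊕1⊕0⊕1⊕0⊕1⊕1⊕0 = 0
s8 (pos 8,9,10,11,12,13,14,15,24,25,26,27,28,29,30,31): 1⊕1⊕1⊕1⊕1⊕1⊕0⊕0⊕0⊕0⊕0⊕0⊕0⊕1⊕1⊕0 = 0
s16 (pos 16,17,18,19,20,21,22,23,24,25,26,27,28,29,30,31): 1⊕1⊕0⊕0⊕0⊕1⊕0⊕1⊕0⊕0⊕0⊕0⊕0⊕1⊕1⊕0 = 0
Syndrome s16…s1 = 00000 → no error.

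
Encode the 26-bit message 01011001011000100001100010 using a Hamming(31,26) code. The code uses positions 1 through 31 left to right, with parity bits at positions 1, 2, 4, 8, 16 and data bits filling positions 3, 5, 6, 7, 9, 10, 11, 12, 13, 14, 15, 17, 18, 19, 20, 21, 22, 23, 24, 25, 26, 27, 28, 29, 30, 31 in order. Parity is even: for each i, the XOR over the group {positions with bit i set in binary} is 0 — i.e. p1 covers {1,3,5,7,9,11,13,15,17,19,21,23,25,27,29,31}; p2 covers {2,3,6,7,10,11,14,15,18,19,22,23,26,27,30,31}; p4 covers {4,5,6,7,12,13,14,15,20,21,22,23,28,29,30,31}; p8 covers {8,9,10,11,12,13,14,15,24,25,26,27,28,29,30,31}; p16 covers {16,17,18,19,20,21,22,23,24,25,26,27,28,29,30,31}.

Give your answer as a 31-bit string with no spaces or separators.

1101101110010110000100001100010

Place data at non-parity positions: p1 p2 0 p4 1 0 1 p8 1 0 0 1 0 1 1 p16 0 0 0 1 0 0 0 0 1 1 0 0 0 1 0
p1 (pos 1,3,5,7,9,11,13,15,17,19,21,23,25,27,29,31): XOR of data positions = 0⊕1⊕1⊕1⊕0⊕0⊕1⊕0⊕0⊕0⊕0⊕1⊕0⊕0⊕0 = 1
p2 (pos 2,3,6,7,10,11,14,15,18,19,22,23,26,27,30,31): XOR of data positions = 0⊕0⊕1⊕0⊕0⊕1⊕1⊕0⊕0⊕0⊕0⊕1⊕0⊕1⊕0 = 1
p4 (pos 4,5,6,7,12,13,14,15,20,21,22,23,28,29,30,31): XOR of data positions = 1⊕0⊕1⊕1⊕0⊕1⊕1⊕1⊕0⊕0⊕0⊕0⊕0⊕1⊕0 = 1
p8 (pos 8,9,10,11,12,13,14,15,24,25,26,27,28,29,30,31): XOR of data positions = 1⊕0⊕0⊕1⊕0⊕1⊕1⊕0⊕1⊕1⊕0⊕0⊕0⊕1⊕0 = 1
p16 (pos 16,17,18,19,20,21,22,23,24,25,26,27,28,29,30,31): XOR of data positions = 0⊕0⊕0⊕1⊕0⊕0⊕0⊕0⊕1⊕1⊕0⊕0⊕0⊕1⊕0 = 0
Codeword: 1101101110010110000100001100010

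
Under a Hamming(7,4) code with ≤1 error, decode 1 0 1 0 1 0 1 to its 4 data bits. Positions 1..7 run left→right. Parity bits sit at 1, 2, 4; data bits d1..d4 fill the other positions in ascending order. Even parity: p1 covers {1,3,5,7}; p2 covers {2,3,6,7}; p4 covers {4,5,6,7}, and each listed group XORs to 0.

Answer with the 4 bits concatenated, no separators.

1101

s1 (pos 1,3,5,7): 1⊕1⊕1⊕1 = 0
s2 (pos 2,3,6,7): 0⊕1⊕0⊕1 = 0
s4 (pos 4,5,6,7): 0⊕1⊕0⊕1 = 0
Syndrome s4…s1 = 000 → no error.
Read data bits from positions 3,5,6,7: 1101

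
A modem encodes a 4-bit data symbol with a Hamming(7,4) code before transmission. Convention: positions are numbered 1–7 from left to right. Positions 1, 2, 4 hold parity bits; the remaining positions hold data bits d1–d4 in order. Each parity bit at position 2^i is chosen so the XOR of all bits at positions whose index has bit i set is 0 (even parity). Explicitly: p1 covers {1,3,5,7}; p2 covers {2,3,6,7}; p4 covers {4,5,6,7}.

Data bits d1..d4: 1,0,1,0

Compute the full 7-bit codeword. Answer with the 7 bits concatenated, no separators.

1011010

Place data at non-parity positions: p1 p2 1 p4 0 1 0
p1 (pos 1,3,5,7): XOR of data positions = 1⊕0⊕0 = 1
p2 (pos 2,3,6,7): XOR of data positions = 1⊕1⊕0 = 0
p4 (pos 4,5,6,7): XOR of data positions = 0⊕1⊕0 = 1
Codeword: 1011010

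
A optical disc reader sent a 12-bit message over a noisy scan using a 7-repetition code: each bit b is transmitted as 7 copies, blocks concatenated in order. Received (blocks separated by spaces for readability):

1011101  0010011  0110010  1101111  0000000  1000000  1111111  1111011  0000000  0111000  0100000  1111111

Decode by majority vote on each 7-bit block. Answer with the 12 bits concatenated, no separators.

100100110001

Block 1 (1011101): 5 ones → 1
Block 2 (0010011): 3 ones → 0
Block 3 (0110010): 3 ones → 0
Block 4 (1101111): 6 ones → 1
Block 5 (0000000): 0 ones → 0
Block 6 (1000000): 1 one → 0
Block 7 (1111111): 7 ones → 1
Block 8 (1111011): 6 ones → 1
Block 9 (0000000): 0 ones → 0
Block 10 (0111000): 3 ones → 0
Block 11 (0100000): 1 one → 0
Block 12 (1111111): 7 ones → 1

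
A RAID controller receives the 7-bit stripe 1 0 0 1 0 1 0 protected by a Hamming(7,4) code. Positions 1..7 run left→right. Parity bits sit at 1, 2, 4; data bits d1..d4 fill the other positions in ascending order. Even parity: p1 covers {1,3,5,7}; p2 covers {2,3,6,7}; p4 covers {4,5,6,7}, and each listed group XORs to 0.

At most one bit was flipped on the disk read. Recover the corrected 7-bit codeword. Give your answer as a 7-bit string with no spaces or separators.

s1 (pos 1,3,5,7): 1⊕0⊕0⊕0 = 1
s2 (pos 2,3,6,7): 0⊕0⊕1⊕0 = 1
s4 (pos 4,5,6,7): 1⊕0⊕1⊕0 = 0
Syndrome s4…s1 = 011 → error at position 3.
Flip position 3: 1001010 → 1011010

1011010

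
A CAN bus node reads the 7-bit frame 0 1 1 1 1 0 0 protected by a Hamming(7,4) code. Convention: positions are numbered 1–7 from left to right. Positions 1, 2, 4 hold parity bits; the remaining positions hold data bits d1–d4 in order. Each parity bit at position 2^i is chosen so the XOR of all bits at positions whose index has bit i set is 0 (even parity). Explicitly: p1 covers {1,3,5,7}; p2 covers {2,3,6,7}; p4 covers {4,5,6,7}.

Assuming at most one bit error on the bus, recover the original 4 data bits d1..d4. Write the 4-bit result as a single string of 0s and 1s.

1100

s1 (pos 1,3,5,7): 0⊕1⊕1⊕0 = 0
s2 (pos 2,3,6,7): 1⊕1⊕0⊕0 = 0
s4 (pos 4,5,6,7): 1⊕1⊕0⊕0 = 0
Syndrome s4…s1 = 000 → no error.
Read data bits from positions 3,5,6,7: 1100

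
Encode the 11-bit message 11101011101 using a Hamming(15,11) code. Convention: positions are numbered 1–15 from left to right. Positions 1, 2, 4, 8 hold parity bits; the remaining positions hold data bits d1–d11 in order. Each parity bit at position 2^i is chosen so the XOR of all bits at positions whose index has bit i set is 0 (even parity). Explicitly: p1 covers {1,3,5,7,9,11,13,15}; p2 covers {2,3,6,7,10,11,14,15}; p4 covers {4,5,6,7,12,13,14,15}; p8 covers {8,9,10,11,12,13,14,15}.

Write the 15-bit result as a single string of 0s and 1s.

001111011011101

Place data at non-parity positions: p1 p2 1 p4 1 1 0 p8 1 0 1 1 1 0 1
p1 (pos 1,3,5,7,9,11,13,15): XOR of data positions = 1⊕1⊕0⊕1⊕1⊕1⊕1 = 0
p2 (pos 2,3,6,7,10,11,14,15): XOR of data positions = 1⊕1⊕0⊕0⊕1⊕0⊕1 = 0
p4 (pos 4,5,6,7,12,13,14,15): XOR of data positions = 1⊕1⊕0⊕1⊕1⊕0⊕1 = 1
p8 (pos 8,9,10,11,12,13,14,15): XOR of data positions = 1⊕0⊕1⊕1⊕1⊕0⊕1 = 1
Codeword: 001111011011101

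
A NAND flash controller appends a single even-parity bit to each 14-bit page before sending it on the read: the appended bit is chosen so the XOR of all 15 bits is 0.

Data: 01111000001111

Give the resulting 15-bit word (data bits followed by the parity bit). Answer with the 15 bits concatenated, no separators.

XOR of the 14 data bits: 0⊕1⊕1⊕1⊕1⊕0⊕0⊕0⊕0⊕0⊕1⊕1⊕1⊕1 = 0
Parity bit = 0 (so all 15 bits XOR to 0).

011110000011110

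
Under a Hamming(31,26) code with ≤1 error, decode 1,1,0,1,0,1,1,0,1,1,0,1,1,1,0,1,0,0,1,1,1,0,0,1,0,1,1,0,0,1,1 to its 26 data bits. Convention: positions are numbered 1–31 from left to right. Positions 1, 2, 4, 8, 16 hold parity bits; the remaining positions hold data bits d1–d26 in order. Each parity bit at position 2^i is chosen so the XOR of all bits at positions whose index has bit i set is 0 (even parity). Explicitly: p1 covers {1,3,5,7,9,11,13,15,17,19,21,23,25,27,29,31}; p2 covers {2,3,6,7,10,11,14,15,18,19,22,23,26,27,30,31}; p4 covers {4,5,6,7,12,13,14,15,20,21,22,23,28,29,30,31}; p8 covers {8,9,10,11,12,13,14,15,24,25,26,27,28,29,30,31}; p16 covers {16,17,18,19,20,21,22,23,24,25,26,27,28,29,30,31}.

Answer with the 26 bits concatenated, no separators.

s1 (pos 1,3,5,7,9,11,13,15,17,19,21,23,25,27,29,31): 1⊕0⊕0⊕1⊕1⊕0⊕1⊕0⊕0⊕1⊕1⊕0⊕0⊕1⊕0⊕1 = 0
s2 (pos 2,3,6,7,10,11,14,15,18,19,22,23,26,27,30,31): 1⊕0⊕1⊕1⊕1⊕0⊕1⊕0⊕0⊕1⊕0⊕0⊕1⊕1⊕1⊕1 = 0
s4 (pos 4,5,6,7,12,13,14,15,20,21,22,23,28,29,30,31): 1⊕0⊕1⊕1⊕1⊕1⊕1⊕0⊕1⊕1⊕0⊕0⊕0⊕0⊕1⊕1 = 0
s8 (pos 8,9,10,11,12,13,14,15,24,25,26,27,28,29,30,31): 0⊕1⊕1⊕0⊕1⊕1⊕1⊕0⊕1⊕0⊕1⊕1⊕0⊕0⊕1⊕1 = 0
s16 (pos 16,17,18,19,20,21,22,23,24,25,26,27,28,29,30,31): 1⊕0⊕0⊕1⊕1⊕1⊕0⊕0⊕1⊕0⊕1⊕1⊕0⊕0⊕1⊕1 = 1
Syndrome s16…s1 = 10000 → error at position 16.
Flip position 16: 1101011011011101001110010110011 → 1101011011011100001110010110011
Read data bits from positions 3,5,6,7,9,10,11,12,13,14,15,17,18,19,20,21,22,23,24,25,26,27,28,29,30,31: 00111101110001110010110011

00111101110001110010110011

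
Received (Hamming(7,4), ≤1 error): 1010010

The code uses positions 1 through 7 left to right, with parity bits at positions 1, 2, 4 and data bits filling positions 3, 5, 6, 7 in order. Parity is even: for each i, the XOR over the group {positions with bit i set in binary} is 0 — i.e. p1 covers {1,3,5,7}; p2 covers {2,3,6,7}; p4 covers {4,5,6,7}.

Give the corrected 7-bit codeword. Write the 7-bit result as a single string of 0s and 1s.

s1 (pos 1,3,5,7): 1⊕1⊕0⊕0 = 0
s2 (pos 2,3,6,7): 0⊕1⊕1⊕0 = 0
s4 (pos 4,5,6,7): 0⊕0⊕1⊕0 = 1
Syndrome s4…s1 = 100 → error at position 4.
Flip position 4: 1010010 → 1011010

1011010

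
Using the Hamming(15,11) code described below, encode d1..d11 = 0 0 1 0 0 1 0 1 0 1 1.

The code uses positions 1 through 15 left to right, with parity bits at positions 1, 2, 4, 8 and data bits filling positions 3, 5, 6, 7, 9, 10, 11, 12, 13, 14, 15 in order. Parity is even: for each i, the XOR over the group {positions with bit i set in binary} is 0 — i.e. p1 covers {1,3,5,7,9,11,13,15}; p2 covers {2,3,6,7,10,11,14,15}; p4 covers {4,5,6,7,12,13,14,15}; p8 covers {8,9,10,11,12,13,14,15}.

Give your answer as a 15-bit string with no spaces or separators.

Place data at non-parity positions: p1 p2 0 p4 0 1 0 p8 0 1 0 1 0 1 1
p1 (pos 1,3,5,7,9,11,13,15): XOR of data positions = 0⊕0⊕0⊕0⊕0⊕0⊕1 = 1
p2 (pos 2,3,6,7,10,11,14,15): XOR of data positions = 0⊕1⊕0⊕1⊕0⊕1⊕1 = 0
p4 (pos 4,5,6,7,12,13,14,15): XOR of data positions = 0⊕1⊕0⊕1⊕0⊕1⊕1 = 0
p8 (pos 8,9,10,11,12,13,14,15): XOR of data positions = 0⊕1⊕0⊕1⊕0⊕1⊕1 = 0
Codeword: 100001000101011

100001000101011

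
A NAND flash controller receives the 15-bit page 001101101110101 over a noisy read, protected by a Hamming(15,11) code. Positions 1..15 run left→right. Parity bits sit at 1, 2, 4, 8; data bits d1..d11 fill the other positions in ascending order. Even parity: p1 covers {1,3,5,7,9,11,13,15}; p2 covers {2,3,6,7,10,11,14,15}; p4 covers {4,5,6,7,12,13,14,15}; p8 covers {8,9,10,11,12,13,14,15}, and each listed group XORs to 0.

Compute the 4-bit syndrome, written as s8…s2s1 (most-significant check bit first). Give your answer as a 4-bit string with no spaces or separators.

s1 (pos 1,3,5,7,9,11,13,15): 0⊕1⊕0⊕1⊕1⊕1⊕1⊕1 = 0
s2 (pos 2,3,6,7,10,11,14,15): 0⊕1⊕1⊕1⊕1⊕1⊕0⊕1 = 0
s4 (pos 4,5,6,7,12,13,14,15): 1⊕0⊕1⊕1⊕0⊕1⊕0⊕1 = 1
s8 (pos 8,9,10,11,12,13,14,15): 0⊕1⊕1⊕1⊕0⊕1⊕0⊕1 = 1
Syndrome s8…s1 = 1100 → error at position 12.

1100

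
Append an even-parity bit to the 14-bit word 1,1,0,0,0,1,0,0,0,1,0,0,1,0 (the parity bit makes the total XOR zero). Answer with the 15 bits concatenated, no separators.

110001000100101

XOR of the 14 data bits: 1⊕1⊕0⊕0⊕0⊕1⊕0⊕0⊕0⊕1⊕0⊕0⊕1⊕0 = 1
Parity bit = 1 (so all 15 bits XOR to 0).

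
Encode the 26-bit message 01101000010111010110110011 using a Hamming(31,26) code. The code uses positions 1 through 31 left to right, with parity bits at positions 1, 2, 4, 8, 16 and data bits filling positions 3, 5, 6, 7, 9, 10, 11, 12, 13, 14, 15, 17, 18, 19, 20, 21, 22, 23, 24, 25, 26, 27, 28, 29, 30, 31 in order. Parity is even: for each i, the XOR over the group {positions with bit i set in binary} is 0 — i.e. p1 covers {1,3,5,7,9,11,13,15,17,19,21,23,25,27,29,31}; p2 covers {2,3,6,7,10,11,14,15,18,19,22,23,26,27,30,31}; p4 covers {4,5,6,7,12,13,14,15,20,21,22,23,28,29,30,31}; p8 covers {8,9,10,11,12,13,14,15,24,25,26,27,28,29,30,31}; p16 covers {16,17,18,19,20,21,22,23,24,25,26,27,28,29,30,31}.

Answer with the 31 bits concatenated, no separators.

Place data at non-parity positions: p1 p2 0 p4 1 1 0 p8 1 0 0 0 0 1 0 p16 1 1 1 0 1 0 1 1 0 1 1 0 0 1 1
p1 (pos 1,3,5,7,9,11,13,15,17,19,21,23,25,27,29,31): XOR of data positions = 0⊕1⊕0⊕1⊕0⊕0⊕0⊕1⊕1⊕1⊕1⊕0⊕1⊕0⊕1 = 0
p2 (pos 2,3,6,7,10,11,14,15,18,19,22,23,26,27,30,31): XOR of data positions = 0⊕1⊕0⊕0⊕0⊕1⊕0⊕1⊕1⊕0⊕1⊕1⊕1⊕1⊕1 = 1
p4 (pos 4,5,6,7,12,13,14,15,20,21,22,23,28,29,30,31): XOR of data positions = 1⊕1⊕0⊕0⊕0⊕1⊕0⊕0⊕1⊕0⊕1⊕0⊕0⊕1⊕1 = 1
p8 (pos 8,9,10,11,12,13,14,15,24,25,26,27,28,29,30,31): XOR of data positions = 1⊕0⊕0⊕0⊕0⊕1⊕0⊕1⊕0⊕1⊕1⊕0⊕0⊕1⊕1 = 1
p16 (pos 16,17,18,19,20,21,22,23,24,25,26,27,28,29,30,31): XOR of data positions = 1⊕1⊕1⊕0⊕1⊕0⊕1⊕1⊕0⊕1⊕1⊕0⊕0⊕1⊕1 = 0
Codeword: 0101110110000100111010110110011

0101110110000100111010110110011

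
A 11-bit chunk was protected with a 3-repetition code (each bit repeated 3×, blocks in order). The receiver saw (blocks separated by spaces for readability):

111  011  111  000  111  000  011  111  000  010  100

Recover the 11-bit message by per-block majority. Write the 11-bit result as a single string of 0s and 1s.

11101011000

Block 1 (111): 3 ones → 1
Block 2 (011): 2 ones → 1
Block 3 (111): 3 ones → 1
Block 4 (000): 0 ones → 0
Block 5 (111): 3 ones → 1
Block 6 (000): 0 ones → 0
Block 7 (011): 2 ones → 1
Block 8 (111): 3 ones → 1
Block 9 (000): 0 ones → 0
Block 10 (010): 1 one → 0
Block 11 (100): 1 one → 0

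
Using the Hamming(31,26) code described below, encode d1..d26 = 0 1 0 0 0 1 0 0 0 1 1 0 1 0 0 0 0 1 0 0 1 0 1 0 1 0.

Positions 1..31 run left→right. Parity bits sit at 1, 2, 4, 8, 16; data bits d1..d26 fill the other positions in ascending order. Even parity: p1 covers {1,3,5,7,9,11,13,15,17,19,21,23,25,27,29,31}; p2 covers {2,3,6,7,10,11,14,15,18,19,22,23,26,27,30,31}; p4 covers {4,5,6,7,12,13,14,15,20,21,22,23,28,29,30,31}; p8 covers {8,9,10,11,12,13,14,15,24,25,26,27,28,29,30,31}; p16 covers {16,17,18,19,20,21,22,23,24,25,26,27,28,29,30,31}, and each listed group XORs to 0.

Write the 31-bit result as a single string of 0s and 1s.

Place data at non-parity positions: p1 p2 0 p4 1 0 0 p8 0 1 0 0 0 1 1 p16 0 1 0 0 0 0 1 0 0 1 0 1 0 1 0
p1 (pos 1,3,5,7,9,11,13,15,17,19,21,23,25,27,29,31): XOR of data positions = 0⊕1⊕0⊕0⊕0⊕0⊕1⊕0⊕0⊕0⊕1⊕0⊕0⊕0⊕0 = 1
p2 (pos 2,3,6,7,10,11,14,15,18,19,22,23,26,27,30,31): XOR of data positions = 0⊕0⊕0⊕1⊕0⊕1⊕1⊕1⊕0⊕0⊕1⊕1⊕0⊕1⊕0 = 1
p4 (pos 4,5,6,7,12,13,14,15,20,21,22,23,28,29,30,31): XOR of data positions = 1⊕0⊕0⊕0⊕0⊕1⊕1⊕0⊕0⊕0⊕1⊕1⊕0⊕1⊕0 = 0
p8 (pos 8,9,10,11,12,13,14,15,24,25,26,27,28,29,30,31): XOR of data positions = 0⊕1⊕0⊕0⊕0⊕1⊕1⊕0⊕0⊕1⊕0⊕1⊕0⊕1⊕0 = 0
p16 (pos 16,17,18,19,20,21,22,23,24,25,26,27,28,29,30,31): XOR of data positions = 0⊕1⊕0⊕0⊕0⊕0⊕1⊕0⊕0⊕1⊕0⊕1⊕0⊕1⊕0 = 1
Codeword: 1100100001000111010000100101010

1100100001000111010000100101010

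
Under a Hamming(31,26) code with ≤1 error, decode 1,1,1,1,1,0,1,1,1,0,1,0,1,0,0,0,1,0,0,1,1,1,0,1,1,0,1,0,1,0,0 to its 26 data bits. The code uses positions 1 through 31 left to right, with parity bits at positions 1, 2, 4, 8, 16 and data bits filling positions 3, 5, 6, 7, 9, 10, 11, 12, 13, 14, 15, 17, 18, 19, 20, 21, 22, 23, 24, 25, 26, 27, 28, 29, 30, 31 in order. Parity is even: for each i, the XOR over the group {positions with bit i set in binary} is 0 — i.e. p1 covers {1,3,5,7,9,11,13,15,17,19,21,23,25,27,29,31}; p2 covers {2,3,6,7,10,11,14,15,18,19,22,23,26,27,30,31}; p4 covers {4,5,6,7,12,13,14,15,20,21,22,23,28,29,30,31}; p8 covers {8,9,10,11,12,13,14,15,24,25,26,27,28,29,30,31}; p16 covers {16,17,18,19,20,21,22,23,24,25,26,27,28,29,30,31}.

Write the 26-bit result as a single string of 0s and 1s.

s1 (pos 1,3,5,7,9,11,13,15,17,19,21,23,25,27,29,31): 1⊕1⊕1⊕1⊕1⊕1⊕1⊕0⊕1⊕0⊕1⊕0⊕1⊕1⊕1⊕0 = 0
s2 (pos 2,3,6,7,10,11,14,15,18,19,22,23,26,27,30,31): 1⊕1⊕0⊕1⊕0⊕1⊕0⊕0⊕0⊕0⊕1⊕0⊕0⊕1⊕0⊕0 = 0
s4 (pos 4,5,6,7,12,13,14,15,20,21,22,23,28,29,30,31): 1⊕1⊕0⊕1⊕0⊕1⊕0⊕0⊕1⊕1⊕1⊕0⊕0⊕1⊕0⊕0 = 0
s8 (pos 8,9,10,11,12,13,14,15,24,25,26,27,28,29,30,31): 1⊕1⊕0⊕1⊕0⊕1⊕0⊕0⊕1⊕1⊕0⊕1⊕0⊕1⊕0⊕0 = 0
s16 (pos 16,17,18,19,20,21,22,23,24,25,26,27,28,29,30,31): 0⊕1⊕0⊕0⊕1⊕1⊕1⊕0⊕1⊕1⊕0⊕1⊕0⊕1⊕0⊕0 = 0
Syndrome s16…s1 = 00000 → no error.
Read data bits from positions 3,5,6,7,9,10,11,12,13,14,15,17,18,19,20,21,22,23,24,25,26,27,28,29,30,31: 11011010100100111011010100

11011010100100111011010100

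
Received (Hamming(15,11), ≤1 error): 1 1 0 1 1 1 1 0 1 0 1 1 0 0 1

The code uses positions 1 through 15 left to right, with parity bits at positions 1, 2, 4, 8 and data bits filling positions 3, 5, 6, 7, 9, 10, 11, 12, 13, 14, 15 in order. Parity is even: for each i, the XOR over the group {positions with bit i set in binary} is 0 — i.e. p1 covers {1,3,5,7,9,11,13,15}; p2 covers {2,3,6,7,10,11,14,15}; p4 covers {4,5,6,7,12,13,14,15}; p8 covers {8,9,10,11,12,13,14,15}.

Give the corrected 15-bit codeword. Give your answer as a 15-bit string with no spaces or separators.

100111101011001

s1 (pos 1,3,5,7,9,11,13,15): 1⊕0⊕1⊕1⊕1⊕1⊕0⊕1 = 0
s2 (pos 2,3,6,7,10,11,14,15): 1⊕0⊕1⊕1⊕0⊕1⊕0⊕1 = 1
s4 (pos 4,5,6,7,12,13,14,15): 1⊕1⊕1⊕1⊕1⊕0⊕0⊕1 = 0
s8 (pos 8,9,10,11,12,13,14,15): 0⊕1⊕0⊕1⊕1⊕0⊕0⊕1 = 0
Syndrome s8…s1 = 0010 → error at position 2.
Flip position 2: 110111101011001 → 100111101011001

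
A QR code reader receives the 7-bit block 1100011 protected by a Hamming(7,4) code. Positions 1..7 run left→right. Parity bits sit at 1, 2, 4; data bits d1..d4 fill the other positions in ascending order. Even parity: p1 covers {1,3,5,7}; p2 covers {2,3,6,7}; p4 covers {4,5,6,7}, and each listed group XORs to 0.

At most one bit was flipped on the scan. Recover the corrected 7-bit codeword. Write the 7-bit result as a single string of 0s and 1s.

1000011

s1 (pos 1,3,5,7): 1⊕0⊕0⊕1 = 0
s2 (pos 2,3,6,7): 1⊕0⊕1⊕1 = 1
s4 (pos 4,5,6,7): 0⊕0⊕1⊕1 = 0
Syndrome s4…s1 = 010 → error at position 2.
Flip position 2: 1100011 → 1000011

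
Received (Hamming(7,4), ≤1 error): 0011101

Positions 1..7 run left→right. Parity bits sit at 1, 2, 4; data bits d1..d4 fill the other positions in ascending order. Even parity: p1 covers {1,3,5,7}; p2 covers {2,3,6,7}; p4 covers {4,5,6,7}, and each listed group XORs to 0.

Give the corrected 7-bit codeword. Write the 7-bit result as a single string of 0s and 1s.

s1 (pos 1,3,5,7): 0⊕1⊕1⊕1 = 1
s2 (pos 2,3,6,7): 0⊕1⊕0⊕1 = 0
s4 (pos 4,5,6,7): 1⊕1⊕0⊕1 = 1
Syndrome s4…s1 = 101 → error at position 5.
Flip position 5: 0011101 → 0011001

0011001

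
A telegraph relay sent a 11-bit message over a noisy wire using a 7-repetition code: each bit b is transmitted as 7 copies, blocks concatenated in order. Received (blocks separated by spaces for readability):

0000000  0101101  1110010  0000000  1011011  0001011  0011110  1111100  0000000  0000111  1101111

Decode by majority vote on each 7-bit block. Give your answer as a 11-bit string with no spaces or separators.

Block 1 (0000000): 0 ones → 0
Block 2 (0101101): 4 ones → 1
Block 3 (1110010): 4 ones → 1
Block 4 (0000000): 0 ones → 0
Block 5 (1011011): 5 ones → 1
Block 6 (0001011): 3 ones → 0
Block 7 (0011110): 4 ones → 1
Block 8 (1111100): 5 ones → 1
Block 9 (0000000): 0 ones → 0
Block 10 (0000111): 3 ones → 0
Block 11 (1101111): 6 ones → 1

01101011001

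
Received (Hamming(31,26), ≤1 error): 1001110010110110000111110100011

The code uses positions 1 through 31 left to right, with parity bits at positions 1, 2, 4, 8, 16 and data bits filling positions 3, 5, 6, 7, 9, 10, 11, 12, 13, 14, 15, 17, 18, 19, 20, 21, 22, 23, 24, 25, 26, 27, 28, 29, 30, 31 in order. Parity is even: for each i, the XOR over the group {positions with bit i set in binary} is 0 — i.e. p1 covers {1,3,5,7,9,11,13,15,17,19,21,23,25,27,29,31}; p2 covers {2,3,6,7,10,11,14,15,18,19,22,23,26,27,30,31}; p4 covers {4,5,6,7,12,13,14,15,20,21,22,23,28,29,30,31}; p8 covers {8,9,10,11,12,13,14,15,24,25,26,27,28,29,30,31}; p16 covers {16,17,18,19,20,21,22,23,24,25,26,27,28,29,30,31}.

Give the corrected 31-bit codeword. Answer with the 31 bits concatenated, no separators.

s1 (pos 1,3,5,7,9,11,13,15,17,19,21,23,25,27,29,31): 1⊕0⊕1⊕0⊕1⊕1⊕0⊕1⊕0⊕0⊕1⊕1⊕0⊕0⊕0⊕1 = 0
s2 (pos 2,3,6,7,10,11,14,15,18,19,22,23,26,27,30,31): 0⊕0⊕1⊕0⊕0⊕1⊕1⊕1⊕0⊕0⊕1⊕1⊕1⊕0⊕1⊕1 = 1
s4 (pos 4,5,6,7,12,13,14,15,20,21,22,23,28,29,30,31): 1⊕1⊕1⊕0⊕1⊕0⊕1⊕1⊕1⊕1⊕1⊕1⊕0⊕0⊕1⊕1 = 0
s8 (pos 8,9,10,11,12,13,14,15,24,25,26,27,28,29,30,31): 0⊕1⊕0⊕1⊕1⊕0⊕1⊕1⊕1⊕0⊕1⊕0⊕0⊕0⊕1⊕1 = 1
s16 (pos 16,17,18,19,20,21,22,23,24,25,26,27,28,29,30,31): 0⊕0⊕0⊕0⊕1⊕1⊕1⊕1⊕1⊕0⊕1⊕0⊕0⊕0⊕1⊕1 = 0
Syndrome s16…s1 = 01010 → error at position 10.
Flip position 10: 1001110010110110000111110100011 → 1001110011110110000111110100011

1001110011110110000111110100011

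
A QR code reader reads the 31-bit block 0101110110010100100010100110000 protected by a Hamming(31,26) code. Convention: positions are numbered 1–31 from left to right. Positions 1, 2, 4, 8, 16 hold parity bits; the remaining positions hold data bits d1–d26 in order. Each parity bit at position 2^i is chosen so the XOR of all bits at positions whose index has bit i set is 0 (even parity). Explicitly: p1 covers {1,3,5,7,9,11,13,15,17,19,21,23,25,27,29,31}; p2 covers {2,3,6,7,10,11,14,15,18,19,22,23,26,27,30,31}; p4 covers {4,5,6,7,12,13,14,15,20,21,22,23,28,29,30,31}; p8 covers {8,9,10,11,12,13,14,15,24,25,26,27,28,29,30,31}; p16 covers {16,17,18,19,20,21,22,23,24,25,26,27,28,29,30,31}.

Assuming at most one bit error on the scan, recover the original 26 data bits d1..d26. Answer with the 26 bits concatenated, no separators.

01101001010100110100110000

s1 (pos 1,3,5,7,9,11,13,15,17,19,21,23,25,27,29,31): 0⊕0⊕1⊕0⊕1⊕0⊕0⊕0⊕1⊕0⊕1⊕1⊕0⊕1⊕0⊕0 = 0
s2 (pos 2,3,6,7,10,11,14,15,18,19,22,23,26,27,30,31): 1⊕0⊕1⊕0⊕0⊕0⊕1⊕0⊕0⊕0⊕0⊕1⊕1⊕1⊕0⊕0 = 0
s4 (pos 4,5,6,7,12,13,14,15,20,21,22,23,28,29,30,31): 1⊕1⊕1⊕0⊕1⊕0⊕1⊕0⊕0⊕1⊕0⊕1⊕0⊕0⊕0⊕0 = 1
s8 (pos 8,9,10,11,12,13,14,15,24,25,26,27,28,29,30,31): 1⊕1⊕0⊕0⊕1⊕0⊕1⊕0⊕0⊕0⊕1⊕1⊕0⊕0⊕0⊕0 = 0
s16 (pos 16,17,18,19,20,21,22,23,24,25,26,27,28,29,30,31): 0⊕1⊕0⊕0⊕0⊕1⊕0⊕1⊕0⊕0⊕1⊕1⊕0⊕0⊕0⊕0 = 1
Syndrome s16…s1 = 10100 → error at position 20.
Flip position 20: 0101110110010100100010100110000 → 0101110110010100100110100110000
Read data bits from positions 3,5,6,7,9,10,11,12,13,14,15,17,18,19,20,21,22,23,24,25,26,27,28,29,30,31: 01101001010100110100110000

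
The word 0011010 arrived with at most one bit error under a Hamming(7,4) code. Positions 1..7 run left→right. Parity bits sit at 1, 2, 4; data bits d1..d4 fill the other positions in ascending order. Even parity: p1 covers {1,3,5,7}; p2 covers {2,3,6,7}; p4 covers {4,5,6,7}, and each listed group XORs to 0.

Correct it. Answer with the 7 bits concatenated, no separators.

s1 (pos 1,3,5,7): 0⊕1⊕0⊕0 = 1
s2 (pos 2,3,6,7): 0⊕1⊕1⊕0 = 0
s4 (pos 4,5,6,7): 1⊕0⊕1⊕0 = 0
Syndrome s4…s1 = 001 → error at position 1.
Flip position 1: 0011010 → 1011010

1011010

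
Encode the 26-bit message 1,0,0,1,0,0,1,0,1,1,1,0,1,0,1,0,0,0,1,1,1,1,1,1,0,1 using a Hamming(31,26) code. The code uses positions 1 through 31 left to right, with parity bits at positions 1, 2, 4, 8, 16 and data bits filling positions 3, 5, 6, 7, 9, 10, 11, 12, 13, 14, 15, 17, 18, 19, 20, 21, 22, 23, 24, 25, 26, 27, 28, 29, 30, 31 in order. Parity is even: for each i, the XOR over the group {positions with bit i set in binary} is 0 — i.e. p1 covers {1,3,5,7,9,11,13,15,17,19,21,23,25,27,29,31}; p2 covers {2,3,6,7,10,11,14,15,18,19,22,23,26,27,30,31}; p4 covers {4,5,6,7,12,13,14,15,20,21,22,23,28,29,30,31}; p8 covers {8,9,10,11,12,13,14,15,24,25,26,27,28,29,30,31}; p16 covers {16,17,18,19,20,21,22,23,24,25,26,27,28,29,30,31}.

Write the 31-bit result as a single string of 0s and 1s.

Place data at non-parity positions: p1 p2 1 p4 0 0 1 p8 0 0 1 0 1 1 1 p16 0 1 0 1 0 0 0 1 1 1 1 1 1 0 1
p1 (pos 1,3,5,7,9,11,13,15,17,19,21,23,25,27,29,31): XOR of data positions = 1⊕0⊕1⊕0⊕1⊕1⊕1⊕0⊕0⊕0⊕0⊕1⊕1⊕1⊕1 = 1
p2 (pos 2,3,6,7,10,11,14,15,18,19,22,23,26,27,30,31): XOR of data positions = 1⊕0⊕1⊕0⊕1⊕1⊕1⊕1⊕0⊕0⊕0⊕1⊕1⊕0⊕1 = 1
p4 (pos 4,5,6,7,12,13,14,15,20,21,22,23,28,29,30,31): XOR of data positions = 0⊕0⊕1⊕0⊕1⊕1⊕1⊕1⊕0⊕0⊕0⊕1⊕1⊕0⊕1 = 0
p8 (pos 8,9,10,11,12,13,14,15,24,25,26,27,28,29,30,31): XOR of data positions = 0⊕0⊕1⊕0⊕1⊕1⊕1⊕1⊕1⊕1⊕1⊕1⊕1⊕0⊕1 = 1
p16 (pos 16,17,18,19,20,21,22,23,24,25,26,27,28,29,30,31): XOR of data positions = 0⊕1⊕0⊕1⊕0⊕0⊕0⊕1⊕1⊕1⊕1⊕1⊕1⊕0⊕1 = 1
Codeword: 1110001100101111010100011111101

1110001100101111010100011111101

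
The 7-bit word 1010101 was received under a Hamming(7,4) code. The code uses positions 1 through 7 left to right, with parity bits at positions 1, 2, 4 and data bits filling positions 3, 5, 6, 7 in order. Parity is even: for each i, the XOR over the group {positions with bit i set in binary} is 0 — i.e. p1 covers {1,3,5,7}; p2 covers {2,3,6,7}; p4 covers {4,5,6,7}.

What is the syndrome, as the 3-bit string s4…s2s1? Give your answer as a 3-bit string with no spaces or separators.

s1 (pos 1,3,5,7): 1⊕1⊕1⊕1 = 0
s2 (pos 2,3,6,7): 0⊕1⊕0⊕1 = 0
s4 (pos 4,5,6,7): 0⊕1⊕0⊕1 = 0
Syndrome s4…s1 = 000 → no error.

000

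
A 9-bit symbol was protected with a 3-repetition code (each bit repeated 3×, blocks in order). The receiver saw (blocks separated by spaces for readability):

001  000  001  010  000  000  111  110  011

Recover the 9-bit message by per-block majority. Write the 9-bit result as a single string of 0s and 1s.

Block 1 (001): 1 one → 0
Block 2 (000): 0 ones → 0
Block 3 (001): 1 one → 0
Block 4 (010): 1 one → 0
Block 5 (000): 0 ones → 0
Block 6 (000): 0 ones → 0
Block 7 (111): 3 ones → 1
Block 8 (110): 2 ones → 1
Block 9 (011): 2 ones → 1

000000111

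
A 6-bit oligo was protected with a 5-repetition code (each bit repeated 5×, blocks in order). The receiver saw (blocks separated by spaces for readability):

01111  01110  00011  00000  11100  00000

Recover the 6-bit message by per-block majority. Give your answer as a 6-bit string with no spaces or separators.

110010

Block 1 (01111): 4 ones → 1
Block 2 (01110): 3 ones → 1
Block 3 (00011): 2 ones → 0
Block 4 (00000): 0 ones → 0
Block 5 (11100): 3 ones → 1
Block 6 (00000): 0 ones → 0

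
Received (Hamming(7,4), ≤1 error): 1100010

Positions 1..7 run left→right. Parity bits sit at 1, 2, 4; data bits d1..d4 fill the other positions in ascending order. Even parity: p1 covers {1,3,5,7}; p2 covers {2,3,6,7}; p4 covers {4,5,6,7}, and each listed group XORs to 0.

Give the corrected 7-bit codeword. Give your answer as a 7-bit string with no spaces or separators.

1100110

s1 (pos 1,3,5,7): 1⊕0⊕0⊕0 = 1
s2 (pos 2,3,6,7): 1⊕0⊕1⊕0 = 0
s4 (pos 4,5,6,7): 0⊕0⊕1⊕0 = 1
Syndrome s4…s1 = 101 → error at position 5.
Flip position 5: 1100010 → 1100110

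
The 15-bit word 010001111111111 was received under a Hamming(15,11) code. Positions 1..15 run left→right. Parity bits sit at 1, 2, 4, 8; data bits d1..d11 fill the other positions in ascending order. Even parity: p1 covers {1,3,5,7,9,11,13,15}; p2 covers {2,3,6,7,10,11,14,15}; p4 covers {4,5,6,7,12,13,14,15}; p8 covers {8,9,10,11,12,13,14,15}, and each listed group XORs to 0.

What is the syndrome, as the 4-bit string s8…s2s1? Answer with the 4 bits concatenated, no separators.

s1 (pos 1,3,5,7,9,11,13,15): 0⊕0⊕0⊕1⊕1⊕1⊕1⊕1 = 1
s2 (pos 2,3,6,7,10,11,14,15): 1⊕0⊕1⊕1⊕1⊕1⊕1⊕1 = 1
s4 (pos 4,5,6,7,12,13,14,15): 0⊕0⊕1⊕1⊕1⊕1⊕1⊕1 = 0
s8 (pos 8,9,10,11,12,13,14,15): 1⊕1⊕1⊕1⊕1⊕1⊕1⊕1 = 0
Syndrome s8…s1 = 0011 → error at position 3.

0011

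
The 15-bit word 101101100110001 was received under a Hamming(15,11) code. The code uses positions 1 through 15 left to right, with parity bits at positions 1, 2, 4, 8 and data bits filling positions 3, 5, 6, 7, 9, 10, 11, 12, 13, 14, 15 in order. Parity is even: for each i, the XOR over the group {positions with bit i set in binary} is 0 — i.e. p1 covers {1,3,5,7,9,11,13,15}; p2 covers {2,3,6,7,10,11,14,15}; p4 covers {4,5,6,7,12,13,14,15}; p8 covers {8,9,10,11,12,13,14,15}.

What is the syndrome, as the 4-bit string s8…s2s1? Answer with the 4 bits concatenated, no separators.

s1 (pos 1,3,5,7,9,11,13,15): 1⊕1⊕0⊕1⊕0⊕1⊕0⊕1 = 1
s2 (pos 2,3,6,7,10,11,14,15): 0⊕1⊕1⊕1⊕1⊕1⊕0⊕1 = 0
s4 (pos 4,5,6,7,12,13,14,15): 1⊕0⊕1⊕1⊕0⊕0⊕0⊕1 = 0
s8 (pos 8,9,10,11,12,13,14,15): 0⊕0⊕1⊕1⊕0⊕0⊕0⊕1 = 1
Syndrome s8…s1 = 1001 → error at position 9.

1001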